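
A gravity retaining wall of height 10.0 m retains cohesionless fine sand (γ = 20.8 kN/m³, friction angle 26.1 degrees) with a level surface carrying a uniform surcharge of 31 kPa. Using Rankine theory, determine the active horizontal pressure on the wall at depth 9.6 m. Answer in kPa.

K_a = (1 − sin φ)/(1 + sin φ) = 0.3889.
σ_v = γz + q = 20.8 × 9.6 + 31 = 230.7 kPa.
σ_h = K_a σ_v = 0.3889 × 230.7 = 89.72 kPa.

89.7 kPa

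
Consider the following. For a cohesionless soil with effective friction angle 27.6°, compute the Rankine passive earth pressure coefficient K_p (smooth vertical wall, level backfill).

K_p = (1 + sin φ)/(1 − sin φ) = tan²(45° + 27.6°/2) = 2.726.

2.73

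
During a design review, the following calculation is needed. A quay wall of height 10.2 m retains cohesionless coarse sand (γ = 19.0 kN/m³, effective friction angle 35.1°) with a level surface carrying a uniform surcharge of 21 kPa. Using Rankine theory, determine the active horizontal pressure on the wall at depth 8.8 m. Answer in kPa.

50.8 kPa

K_a = (1 − sin φ)/(1 + sin φ) = 0.2698.
σ_v = γz + q = 19.0 × 8.8 + 21 = 188.2 kPa.
σ_h = K_a σ_v = 0.2698 × 188.2 = 50.78 kPa.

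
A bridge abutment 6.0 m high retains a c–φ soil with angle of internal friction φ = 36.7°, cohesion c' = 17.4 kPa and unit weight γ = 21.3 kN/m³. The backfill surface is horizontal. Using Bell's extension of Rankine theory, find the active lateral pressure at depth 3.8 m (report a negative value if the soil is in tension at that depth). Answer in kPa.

K_a = (1 − sin φ)/(1 + sin φ) = 0.2519.
σ_a = K_a γ z − 2c√K_a = 0.2519×21.3×3.8 − 2×17.4×0.5019 = 2.921 kPa.

2.92 kPa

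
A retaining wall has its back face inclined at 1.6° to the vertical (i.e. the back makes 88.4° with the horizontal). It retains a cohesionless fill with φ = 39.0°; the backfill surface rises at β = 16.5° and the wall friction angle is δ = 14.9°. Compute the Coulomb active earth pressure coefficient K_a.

0.265

K_a = sin²(α+φ) / [sin²α · sin(α−δ) · (1 + √{sin(φ+δ)sin(φ−β) / (sin(α−δ)sin(α+β))})²].
With α = 88.4°, φ = 39.0°, δ = 14.9°, β = 16.5°: K_a = 0.2646.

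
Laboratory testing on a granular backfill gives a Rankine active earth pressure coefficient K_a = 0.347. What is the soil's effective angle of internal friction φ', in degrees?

29.0°

K_a = tan²(45° − φ/2) ⇒ 45° − φ/2 = arctan(√0.347) = 30.50°.
φ = 2(45° − 30.50°) = 29.00°.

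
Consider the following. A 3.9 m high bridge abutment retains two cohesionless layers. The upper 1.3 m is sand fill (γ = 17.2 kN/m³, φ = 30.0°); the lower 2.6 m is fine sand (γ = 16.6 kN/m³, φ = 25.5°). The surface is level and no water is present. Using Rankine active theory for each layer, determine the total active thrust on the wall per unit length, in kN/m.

50.3 kN/m

K_a1 = tan²(45°−30.0°/2) = 0.3333; K_a2 = tan²(45°−25.5°/2) = 0.3981.
Layer 1: σ at base = K_a1 γ₁ h₁ = 7.453 kPa; P₁ = ½×7.453×1.3 = 4.845.
Layer 2: σ_v at top = γ₁h₁ = 22.36; σ_h top = K_a2×22.36 = 8.902; σ_h base = K_a2×(22.36+16.6×2.6) = 26.08.
P₂ = ½(8.902+26.08)×2.6 = 45.48. Total P_a = 4.845+45.48 = 50.33 kN/m.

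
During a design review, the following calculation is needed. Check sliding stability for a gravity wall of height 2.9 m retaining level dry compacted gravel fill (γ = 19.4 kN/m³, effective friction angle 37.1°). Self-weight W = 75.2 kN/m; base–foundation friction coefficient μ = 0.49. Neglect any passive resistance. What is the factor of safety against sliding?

1.83

K_a = tan²(45° − 37.1°/2) = 0.2475.
P_a = ½K_aγH² = 0.5×0.2475×19.4×2.9² = 20.19 kN/m, acting at H/3 = 0.9667 m above the base.
FS_sliding = μW / P_a = 0.49×75.2 / 20.19 = 1.825.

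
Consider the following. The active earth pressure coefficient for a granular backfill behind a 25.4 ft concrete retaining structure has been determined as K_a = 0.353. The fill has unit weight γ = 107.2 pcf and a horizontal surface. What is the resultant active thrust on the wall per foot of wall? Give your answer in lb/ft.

P = ½ K_a γ H² = 0.5 × 0.353 × 107.2 × 25.4² = 12210 lb/ft.

12200 lb/ft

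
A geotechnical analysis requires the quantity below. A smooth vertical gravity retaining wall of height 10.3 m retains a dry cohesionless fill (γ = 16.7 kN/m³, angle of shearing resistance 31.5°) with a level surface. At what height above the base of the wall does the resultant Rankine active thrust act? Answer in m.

3.43 m

K_a = 0.3136.
The pressure distribution is triangular, so the resultant acts at H/3 above the base = 10.3/3 = 3.433 m.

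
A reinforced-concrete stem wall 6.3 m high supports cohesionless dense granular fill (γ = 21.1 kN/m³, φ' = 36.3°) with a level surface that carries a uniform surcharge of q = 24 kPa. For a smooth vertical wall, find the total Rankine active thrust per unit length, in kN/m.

K_a = tan²(45° − φ/2) = 0.2563.
Soil triangle: ½ K_a γ H² = 0.5×0.2563×21.1×6.3² = 107.3 kN/m.
Surcharge rectangle: K_a q H = 0.2563×24×6.3 = 38.75 kN/m.
Total = 107.3 + 38.75 = 146.1 kN/m.

146 kN/m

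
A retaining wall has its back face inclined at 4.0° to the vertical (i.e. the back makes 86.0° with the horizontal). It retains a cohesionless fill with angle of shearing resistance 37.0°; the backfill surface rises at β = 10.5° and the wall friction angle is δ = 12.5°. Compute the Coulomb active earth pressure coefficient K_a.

0.289

K_a = sin²(α+φ) / [sin²α · sin(α−δ) · (1 + √{sin(φ+δ)sin(φ−β) / (sin(α−δ)sin(α+β))})²].
With α = 86.0°, φ = 37.0°, δ = 12.5°, β = 10.5°: K_a = 0.2891.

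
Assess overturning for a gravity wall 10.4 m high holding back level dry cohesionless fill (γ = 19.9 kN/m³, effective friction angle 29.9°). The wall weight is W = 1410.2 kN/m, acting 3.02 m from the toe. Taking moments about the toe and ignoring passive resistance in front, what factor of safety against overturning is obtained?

K_a = tan²(45° − 29.9°/2) = 0.3347.
P_a = ½K_aγH² = 0.5×0.3347×19.9×10.4² = 360.2 kN/m, acting at H/3 = 3.467 m above the base.
Overturning moment M_o = P_a × H/3 = 360.2 × 3.467 = 1249.
Resisting moment M_r = W × 3.02 = 1410.2 × 3.02 = 4259.
FS_overturning = M_r/M_o = 4259/1249 = 3.411.

3.41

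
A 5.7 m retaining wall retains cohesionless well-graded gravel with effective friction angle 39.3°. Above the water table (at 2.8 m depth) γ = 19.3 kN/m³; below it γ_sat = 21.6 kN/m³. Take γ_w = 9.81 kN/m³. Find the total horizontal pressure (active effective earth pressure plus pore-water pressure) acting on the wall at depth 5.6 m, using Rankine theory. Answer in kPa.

K_a = (1 − sin φ)/(1 + sin φ) = 0.2245.
γ' = 21.6 − 9.81 = 11.79 kN/m³.
Effective vertical stress at 5.6 m: σ'_v = 19.3×2.8 + 11.79×2.80 = 87.05 kPa.
σ'_h = K_a σ'_v = 0.2245 × 87.05 = 19.54 kPa; u = γ_w × 2.80 = 27.47 kPa.
Total σ_h = 19.54 + 27.47 = 47.01 kPa.

47.0 kPa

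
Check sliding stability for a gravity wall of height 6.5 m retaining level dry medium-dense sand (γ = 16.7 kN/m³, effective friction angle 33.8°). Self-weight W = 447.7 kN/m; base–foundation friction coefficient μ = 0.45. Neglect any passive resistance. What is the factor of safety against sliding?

K_a = tan²(45° − 33.8°/2) = 0.2851.
P_a = ½K_aγH² = 0.5×0.2851×16.7×6.5² = 100.6 kN/m, acting at H/3 = 2.167 m above the base.
FS_sliding = μW / P_a = 0.45×447.7 / 100.6 = 2.003.

2.00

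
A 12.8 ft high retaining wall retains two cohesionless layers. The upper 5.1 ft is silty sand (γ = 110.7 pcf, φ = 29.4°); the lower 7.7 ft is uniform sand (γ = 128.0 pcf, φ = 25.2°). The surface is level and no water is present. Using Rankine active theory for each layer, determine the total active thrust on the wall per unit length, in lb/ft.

K_a1 = tan²(45°−29.4°/2) = 0.3415; K_a2 = tan²(45°−25.2°/2) = 0.4027.
Layer 1: σ at base = K_a1 γ₁ h₁ = 192.8 psf; P₁ = ½×192.8×5.1 = 491.6.
Layer 2: σ_v at top = γ₁h₁ = 564.6; σ_h top = K_a2×564.6 = 227.4; σ_h base = K_a2×(564.6+128.0×7.7) = 624.3.
P₂ = ½(227.4+624.3)×7.7 = 3279. Total P_a = 491.6+3279 = 3771 lb/ft.

3770 lb/ft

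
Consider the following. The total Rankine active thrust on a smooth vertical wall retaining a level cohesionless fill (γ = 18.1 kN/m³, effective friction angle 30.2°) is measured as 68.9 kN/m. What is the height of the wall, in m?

K_a = 0.3307. P_a = ½ K_a γ H² ⇒ H = √(2P_a/(K_a γ)).
H = √(2×68.9/(0.3307×18.1)) = 4.798 m.

4.80 m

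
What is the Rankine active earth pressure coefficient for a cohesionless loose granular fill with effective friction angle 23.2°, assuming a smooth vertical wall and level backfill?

K_a = tan²(45° − φ/2) = tan²(33.40°) = 0.4348.

0.435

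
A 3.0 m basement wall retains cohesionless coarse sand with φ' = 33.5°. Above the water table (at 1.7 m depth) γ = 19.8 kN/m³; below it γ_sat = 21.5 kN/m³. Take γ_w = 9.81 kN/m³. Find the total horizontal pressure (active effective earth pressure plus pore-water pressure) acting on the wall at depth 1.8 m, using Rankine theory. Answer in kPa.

11.0 kPa

K_a = (1 − sin φ)/(1 + sin φ) = 0.2887.
γ' = 21.5 − 9.81 = 11.69 kN/m³.
Effective vertical stress at 1.8 m: σ'_v = 19.8×1.7 + 11.69×0.100 = 34.83 kPa.
σ'_h = K_a σ'_v = 0.2887 × 34.83 = 10.06 kPa; u = γ_w × 0.100 = 0.9810 kPa.
Total σ_h = 10.06 + 0.9810 = 11.04 kPa.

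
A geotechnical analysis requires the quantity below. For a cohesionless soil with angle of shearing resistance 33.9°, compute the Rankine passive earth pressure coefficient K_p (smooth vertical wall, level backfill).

3.52

K_p = (1 + sin φ)/(1 − sin φ) = tan²(45° + 33.9°/2) = 3.522.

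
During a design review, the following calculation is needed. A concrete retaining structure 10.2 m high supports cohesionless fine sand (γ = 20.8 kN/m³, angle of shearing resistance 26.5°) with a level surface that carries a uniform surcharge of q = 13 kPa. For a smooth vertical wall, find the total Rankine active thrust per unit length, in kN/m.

465 kN/m

K_a = tan²(45° − φ/2) = 0.3829.
Soil triangle: ½ K_a γ H² = 0.5×0.3829×20.8×10.2² = 414.3 kN/m.
Surcharge rectangle: K_a q H = 0.3829×13×10.2 = 50.78 kN/m.
Total = 414.3 + 50.78 = 465.1 kN/m.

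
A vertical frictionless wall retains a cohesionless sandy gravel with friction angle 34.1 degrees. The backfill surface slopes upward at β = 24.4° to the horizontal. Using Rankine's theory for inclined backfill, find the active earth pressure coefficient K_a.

K_a = cos β · (cos β − √(cos²β − cos²φ)) / (cos β + √(cos²β − cos²φ)).
cos β = 0.9107, cos φ = 0.8281, √(cos²β − cos²φ) = 0.3790.
K_a = 0.9107 × (0.9107 − 0.3790)/(0.9107 + 0.3790) = 0.3754.

0.375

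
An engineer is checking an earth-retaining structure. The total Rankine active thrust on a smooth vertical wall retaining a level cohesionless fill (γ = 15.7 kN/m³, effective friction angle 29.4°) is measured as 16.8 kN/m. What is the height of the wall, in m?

2.50 m

K_a = 0.3415. P_a = ½ K_a γ H² ⇒ H = √(2P_a/(K_a γ)).
H = √(2×16.8/(0.3415×15.7)) = 2.503 m.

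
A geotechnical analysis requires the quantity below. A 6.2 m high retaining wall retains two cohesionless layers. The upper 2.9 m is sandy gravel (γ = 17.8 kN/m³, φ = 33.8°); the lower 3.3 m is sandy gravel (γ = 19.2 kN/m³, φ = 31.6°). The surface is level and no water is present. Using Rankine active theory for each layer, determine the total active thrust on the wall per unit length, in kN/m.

107 kN/m

K_a1 = tan²(45°−33.8°/2) = 0.2851; K_a2 = tan²(45°−31.6°/2) = 0.3123.
Layer 1: σ at base = K_a1 γ₁ h₁ = 14.72 kPa; P₁ = ½×14.72×2.9 = 21.34.
Layer 2: σ_v at top = γ₁h₁ = 51.62; σ_h top = K_a2×51.62 = 16.12; σ_h base = K_a2×(51.62+19.2×3.3) = 35.91.
P₂ = ½(16.12+35.91)×3.3 = 85.86. Total P_a = 21.34+85.86 = 107.2 kN/m.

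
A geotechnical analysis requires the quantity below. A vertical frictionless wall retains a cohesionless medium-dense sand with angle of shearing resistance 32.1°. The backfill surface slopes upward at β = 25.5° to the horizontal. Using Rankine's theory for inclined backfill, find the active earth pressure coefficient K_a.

K_a = cos β · (cos β − √(cos²β − cos²φ)) / (cos β + √(cos²β − cos²φ)).
cos β = 0.9026, cos φ = 0.8471, √(cos²β − cos²φ) = 0.3115.
K_a = 0.9026 × (0.9026 − 0.3115)/(0.9026 + 0.3115) = 0.4394.

0.439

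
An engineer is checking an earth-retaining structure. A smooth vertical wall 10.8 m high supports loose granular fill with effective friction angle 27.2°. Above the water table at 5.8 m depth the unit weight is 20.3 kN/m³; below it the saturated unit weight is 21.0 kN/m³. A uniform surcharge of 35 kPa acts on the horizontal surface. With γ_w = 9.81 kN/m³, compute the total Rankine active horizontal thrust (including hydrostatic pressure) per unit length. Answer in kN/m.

K_a = tan²(45° − φ/2) = 0.3726.
γ' = 21.0 − 9.81 = 11.19 kN/m³. h₂ = H − d_w = 5.0 m.
σ'_h: at surface K_a·q = 13.04; at WT K_a(q+γd_w) = 56.91; at base K_a(q+γd_w+γ'h₂) = 77.76 kPa.
P₁ = ½(13.04+56.91)×5.8 = 202.9; P₂ = ½(56.91+77.76)×5.0 = 336.7; P_w = ½γ_w h₂² = 122.6.
Total = 202.9+336.7+122.6 = 662.1 kN/m.

662 kN/m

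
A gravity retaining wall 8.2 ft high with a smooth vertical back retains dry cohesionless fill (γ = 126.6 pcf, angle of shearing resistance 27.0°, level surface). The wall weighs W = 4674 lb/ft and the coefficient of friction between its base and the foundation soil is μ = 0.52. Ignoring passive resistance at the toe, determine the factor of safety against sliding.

1.52

K_a = tan²(45° − 27.0°/2) = 0.3755.
P_a = ½K_aγH² = 0.5×0.3755×126.6×8.2² = 1598 lb/ft, acting at H/3 = 2.733 ft above the base.
FS_sliding = μW / P_a = 0.52×4674 / 1598 = 1.521.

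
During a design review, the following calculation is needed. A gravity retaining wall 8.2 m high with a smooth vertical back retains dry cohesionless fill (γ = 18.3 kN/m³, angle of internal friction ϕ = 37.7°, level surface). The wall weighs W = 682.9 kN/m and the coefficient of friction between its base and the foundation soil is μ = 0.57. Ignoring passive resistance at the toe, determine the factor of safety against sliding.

2.62

K_a = tan²(45° − 37.7°/2) = 0.2411.
P_a = ½K_aγH² = 0.5×0.2411×18.3×8.2² = 148.3 kN/m, acting at H/3 = 2.733 m above the base.
FS_sliding = μW / P_a = 0.57×682.9 / 148.3 = 2.625.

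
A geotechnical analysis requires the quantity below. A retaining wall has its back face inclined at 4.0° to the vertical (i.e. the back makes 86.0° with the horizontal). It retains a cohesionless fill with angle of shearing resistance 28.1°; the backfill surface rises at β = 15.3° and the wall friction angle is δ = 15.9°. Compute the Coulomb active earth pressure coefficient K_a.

K_a = sin²(α+φ) / [sin²α · sin(α−δ) · (1 + √{sin(φ+δ)sin(φ−β) / (sin(α−δ)sin(α+β))})²].
With α = 86.0°, φ = 28.1°, δ = 15.9°, β = 15.3°: K_a = 0.4488.

0.449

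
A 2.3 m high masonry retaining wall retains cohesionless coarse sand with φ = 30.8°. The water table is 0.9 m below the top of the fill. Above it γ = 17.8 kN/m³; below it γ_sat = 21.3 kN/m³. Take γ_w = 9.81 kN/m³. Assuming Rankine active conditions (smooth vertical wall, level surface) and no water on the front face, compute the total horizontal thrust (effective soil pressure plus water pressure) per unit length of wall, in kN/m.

22.8 kN/m

K_a = tan²(45° − φ/2) = 0.3227.
γ' = 21.3 − 9.81 = 11.49 kN/m³. Depth below WT = 1.4 m.
σ'_h at WT = K_a γ d_w = 5.170 kPa; at base = 5.170 + K_a γ' × 1.4 = 10.36 kPa.
P₁ (0–0.9 m) = ½×5.170×0.9 = 2.326. P₂ (0.9–2.3 m) = ½(5.170+10.36)×1.4 = 10.87.
P_w = ½ γ_w h₂² = 0.5×9.81×1.4² = 9.614. Total = 2.326+10.87+9.614 = 22.81 kN/m.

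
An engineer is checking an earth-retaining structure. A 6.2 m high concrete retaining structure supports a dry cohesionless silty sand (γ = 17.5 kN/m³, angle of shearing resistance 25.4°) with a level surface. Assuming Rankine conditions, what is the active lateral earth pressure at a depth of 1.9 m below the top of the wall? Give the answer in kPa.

13.3 kPa

K_a = (1 − sin φ)/(1 + sin φ) = 0.3996.
σ_h = K_a γ z = 0.3996 × 17.5 × 1.9 = 13.29 kPa.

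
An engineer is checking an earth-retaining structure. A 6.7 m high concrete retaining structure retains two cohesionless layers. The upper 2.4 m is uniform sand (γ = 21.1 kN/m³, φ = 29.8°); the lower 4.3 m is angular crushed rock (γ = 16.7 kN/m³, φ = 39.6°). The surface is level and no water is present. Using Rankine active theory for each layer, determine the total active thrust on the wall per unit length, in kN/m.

K_a1 = tan²(45°−29.8°/2) = 0.3360; K_a2 = tan²(45°−39.6°/2) = 0.2214.
Layer 1: σ at base = K_a1 γ₁ h₁ = 17.02 kPa; P₁ = ½×17.02×2.4 = 20.42.
Layer 2: σ_v at top = γ₁h₁ = 50.64; σ_h top = K_a2×50.64 = 11.21; σ_h base = K_a2×(50.64+16.7×4.3) = 27.11.
P₂ = ½(11.21+27.11)×4.3 = 82.40. Total P_a = 20.42+82.40 = 102.8 kN/m.

103 kN/m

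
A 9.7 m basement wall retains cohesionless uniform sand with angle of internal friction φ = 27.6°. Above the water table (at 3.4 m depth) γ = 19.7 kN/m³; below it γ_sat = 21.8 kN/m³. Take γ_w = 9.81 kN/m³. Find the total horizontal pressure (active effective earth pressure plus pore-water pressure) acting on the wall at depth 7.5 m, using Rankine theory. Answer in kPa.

82.8 kPa

K_a = (1 − sin φ)/(1 + sin φ) = 0.3668.
γ' = 21.8 − 9.81 = 11.99 kN/m³.
Effective vertical stress at 7.5 m: σ'_v = 19.7×3.4 + 11.99×4.10 = 116.1 kPa.
σ'_h = K_a σ'_v = 0.3668 × 116.1 = 42.60 kPa; u = γ_w × 4.10 = 40.22 kPa.
Total σ_h = 42.60 + 40.22 = 82.82 kPa.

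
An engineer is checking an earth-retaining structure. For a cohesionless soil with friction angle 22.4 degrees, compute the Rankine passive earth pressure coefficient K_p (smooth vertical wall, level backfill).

2.23

K_p = (1 + sin φ)/(1 − sin φ) = tan²(45° + 22.4°/2) = 2.231.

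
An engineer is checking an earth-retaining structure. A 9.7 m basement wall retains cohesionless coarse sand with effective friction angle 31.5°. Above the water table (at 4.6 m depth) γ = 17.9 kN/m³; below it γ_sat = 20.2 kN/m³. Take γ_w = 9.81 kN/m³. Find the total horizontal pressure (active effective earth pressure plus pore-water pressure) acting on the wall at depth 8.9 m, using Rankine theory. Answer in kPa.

K_a = (1 − sin φ)/(1 + sin φ) = 0.3136.
γ' = 20.2 − 9.81 = 10.39 kN/m³.
Effective vertical stress at 8.9 m: σ'_v = 17.9×4.6 + 10.39×4.30 = 127.0 kPa.
σ'_h = K_a σ'_v = 0.3136 × 127.0 = 39.84 kPa; u = γ_w × 4.30 = 42.18 kPa.
Total σ_h = 39.84 + 42.18 = 82.02 kPa.

82.0 kPa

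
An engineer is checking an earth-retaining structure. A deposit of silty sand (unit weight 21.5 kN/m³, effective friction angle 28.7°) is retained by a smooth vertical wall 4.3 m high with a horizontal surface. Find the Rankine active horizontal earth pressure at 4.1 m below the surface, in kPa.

31.0 kPa

K_a = (1 − sin φ)/(1 + sin φ) = 0.3511.
σ_h = K_a γ z = 0.3511 × 21.5 × 4.1 = 30.95 kPa.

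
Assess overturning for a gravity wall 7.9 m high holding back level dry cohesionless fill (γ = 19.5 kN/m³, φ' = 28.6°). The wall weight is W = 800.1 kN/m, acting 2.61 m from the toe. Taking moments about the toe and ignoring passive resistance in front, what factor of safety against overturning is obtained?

K_a = tan²(45° − 28.6°/2) = 0.3525.
P_a = ½K_aγH² = 0.5×0.3525×19.5×7.9² = 214.5 kN/m, acting at H/3 = 2.633 m above the base.
Overturning moment M_o = P_a × H/3 = 214.5 × 2.633 = 564.9.
Resisting moment M_r = W × 2.61 = 800.1 × 2.61 = 2088.
FS_overturning = M_r/M_o = 2088/564.9 = 3.697.

3.70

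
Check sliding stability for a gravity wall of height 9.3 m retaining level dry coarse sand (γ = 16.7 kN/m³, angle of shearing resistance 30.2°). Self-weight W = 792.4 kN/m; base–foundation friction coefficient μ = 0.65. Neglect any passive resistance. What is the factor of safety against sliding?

2.16

K_a = tan²(45° − 30.2°/2) = 0.3307.
P_a = ½K_aγH² = 0.5×0.3307×16.7×9.3² = 238.8 kN/m, acting at H/3 = 3.100 m above the base.
FS_sliding = μW / P_a = 0.65×792.4 / 238.8 = 2.157.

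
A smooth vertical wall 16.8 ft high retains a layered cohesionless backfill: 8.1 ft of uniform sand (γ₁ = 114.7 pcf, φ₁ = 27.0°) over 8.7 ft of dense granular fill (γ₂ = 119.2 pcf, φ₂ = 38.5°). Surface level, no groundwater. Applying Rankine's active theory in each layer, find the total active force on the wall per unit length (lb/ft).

4340 lb/ft

K_a1 = tan²(45°−27.0°/2) = 0.3755; K_a2 = tan²(45°−38.5°/2) = 0.2327.
Layer 1: σ at base = K_a1 γ₁ h₁ = 348.9 psf; P₁ = ½×348.9×8.1 = 1413.
Layer 2: σ_v at top = γ₁h₁ = 929.1; σ_h top = K_a2×929.1 = 216.2; σ_h base = K_a2×(929.1+119.2×8.7) = 457.4.
P₂ = ½(216.2+457.4)×8.7 = 2930. Total P_a = 1413+2930 = 4343 lb/ft.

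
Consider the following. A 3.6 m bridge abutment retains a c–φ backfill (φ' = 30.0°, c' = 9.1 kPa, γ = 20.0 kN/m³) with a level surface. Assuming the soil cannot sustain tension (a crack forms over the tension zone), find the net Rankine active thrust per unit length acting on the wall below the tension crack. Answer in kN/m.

K_a = 0.3333; √K_a = 0.5774.
Tension-crack depth z_c = 2c/(γ√K_a) = 2×9.1/(20.0×0.5774) = 1.576 m.
σ_a at base = K_a γ H − 2c√K_a = 0.3333×20.0×3.6 − 2×9.1×0.5774 = 13.49 kPa.
P_a = ½ × 13.49 × (H − z_c) = 0.5×13.49×2.024 = 13.65 kN/m.

13.7 kN/m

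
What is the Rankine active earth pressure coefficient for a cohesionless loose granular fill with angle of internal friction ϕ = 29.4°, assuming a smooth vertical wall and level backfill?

0.341

K_a = (1 − sin φ)/(1 + sin φ) = (1 − sin 29.4°)/(1 + sin 29.4°) = 0.3415.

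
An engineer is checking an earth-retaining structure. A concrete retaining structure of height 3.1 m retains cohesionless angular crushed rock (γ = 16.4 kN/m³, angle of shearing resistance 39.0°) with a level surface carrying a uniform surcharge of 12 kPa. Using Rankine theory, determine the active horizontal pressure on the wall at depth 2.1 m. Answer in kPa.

K_a = (1 − sin φ)/(1 + sin φ) = 0.2275.
σ_v = γz + q = 16.4 × 2.1 + 12 = 46.44 kPa.
σ_h = K_a σ_v = 0.2275 × 46.44 = 10.57 kPa.

10.6 kPa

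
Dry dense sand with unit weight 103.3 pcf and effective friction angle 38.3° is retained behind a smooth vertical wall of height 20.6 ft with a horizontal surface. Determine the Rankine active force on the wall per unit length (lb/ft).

K_a = tan²(45° − φ/2) = 0.2347.
P_a = ½ K_a γ H² = 0.5 × 0.2347 × 103.3 × 20.6² = 5145 lb/ft.

5140 lb/ft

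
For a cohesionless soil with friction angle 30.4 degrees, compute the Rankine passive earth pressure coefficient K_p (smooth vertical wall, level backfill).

K_p = (1 + sin φ)/(1 − sin φ) = tan²(45° + 30.4°/2) = 3.049.

3.05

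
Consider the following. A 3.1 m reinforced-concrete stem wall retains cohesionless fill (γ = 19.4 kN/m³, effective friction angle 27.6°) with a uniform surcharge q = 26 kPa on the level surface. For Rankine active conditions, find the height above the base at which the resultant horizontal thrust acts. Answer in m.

1.27 m

K_a = 0.3668.
Triangular part P₁ = ½K_aγH² = 34.19 at H/3 = 1.033 m; rectangular part P₂ = K_a q H = 29.56 at H/2 = 1.550 m.
ȳ = (P₁·1.033 + P₂·1.550)/(P₁+P₂) = 1.273 m.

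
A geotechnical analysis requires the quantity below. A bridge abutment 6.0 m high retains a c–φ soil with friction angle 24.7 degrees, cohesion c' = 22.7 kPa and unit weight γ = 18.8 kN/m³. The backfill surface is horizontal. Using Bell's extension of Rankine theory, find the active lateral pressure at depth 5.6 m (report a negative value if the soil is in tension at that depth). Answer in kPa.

K_a = (1 − sin φ)/(1 + sin φ) = 0.4106.
σ_a = K_a γ z − 2c√K_a = 0.4106×18.8×5.6 − 2×22.7×0.6408 = 14.13 kPa.

14.1 kPa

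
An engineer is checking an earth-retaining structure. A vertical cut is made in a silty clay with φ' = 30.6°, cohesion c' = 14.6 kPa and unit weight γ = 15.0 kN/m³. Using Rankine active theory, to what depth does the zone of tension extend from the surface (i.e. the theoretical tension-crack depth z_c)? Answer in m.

3.41 m

K_a = tan²(45° − 30.6°/2) = 0.3253; √K_a = 0.5704.
The active pressure is zero where K_a γ z = 2c√K_a, so z_c = 2c/(γ√K_a) = 2×14.6/(15.0×0.5704) = 3.413 m.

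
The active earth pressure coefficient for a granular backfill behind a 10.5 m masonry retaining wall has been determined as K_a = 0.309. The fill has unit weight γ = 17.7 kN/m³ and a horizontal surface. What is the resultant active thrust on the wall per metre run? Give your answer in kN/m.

P = ½ K_a γ H² = 0.5 × 0.309 × 17.7 × 10.5² = 301.5 kN/m.

301 kN/m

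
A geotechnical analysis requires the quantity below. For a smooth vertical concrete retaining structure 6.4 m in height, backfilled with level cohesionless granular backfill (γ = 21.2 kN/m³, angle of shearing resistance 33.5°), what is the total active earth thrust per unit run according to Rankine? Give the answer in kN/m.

125 kN/m

K_a = tan²(45° − φ/2) = 0.2887.
P_a = ½ K_a γ H² = 0.5 × 0.2887 × 21.2 × 6.4² = 125.4 kN/m.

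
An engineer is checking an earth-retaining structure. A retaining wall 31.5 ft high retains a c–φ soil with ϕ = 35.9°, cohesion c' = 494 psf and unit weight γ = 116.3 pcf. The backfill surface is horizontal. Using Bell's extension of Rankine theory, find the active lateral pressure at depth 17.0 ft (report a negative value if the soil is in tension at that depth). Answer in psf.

11.0 psf

K_a = (1 − sin φ)/(1 + sin φ) = 0.2607.
σ_a = K_a γ z − 2c√K_a = 0.2607×116.3×17.0 − 2×494×0.5106 = 11.01 psf.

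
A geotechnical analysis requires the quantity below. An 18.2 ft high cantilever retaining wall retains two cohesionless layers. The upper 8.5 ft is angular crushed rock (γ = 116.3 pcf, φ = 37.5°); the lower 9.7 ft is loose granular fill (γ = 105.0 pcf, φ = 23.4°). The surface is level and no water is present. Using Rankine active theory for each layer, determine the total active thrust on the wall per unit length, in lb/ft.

7290 lb/ft

K_a1 = tan²(45°−37.5°/2) = 0.2432; K_a2 = tan²(45°−23.4°/2) = 0.4315.
Layer 1: σ at base = K_a1 γ₁ h₁ = 240.4 psf; P₁ = ½×240.4×8.5 = 1022.
Layer 2: σ_v at top = γ₁h₁ = 988.5; σ_h top = K_a2×988.5 = 426.5; σ_h base = K_a2×(988.5+105.0×9.7) = 866.0.
P₂ = ½(426.5+866.0)×9.7 = 6269. Total P_a = 1022+6269 = 7291 lb/ft.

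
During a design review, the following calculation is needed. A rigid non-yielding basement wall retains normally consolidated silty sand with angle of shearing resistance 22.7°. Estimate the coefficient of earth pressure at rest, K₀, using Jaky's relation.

0.614

K₀ = 1 − sin φ' = 1 − sin 22.7° = 0.6141.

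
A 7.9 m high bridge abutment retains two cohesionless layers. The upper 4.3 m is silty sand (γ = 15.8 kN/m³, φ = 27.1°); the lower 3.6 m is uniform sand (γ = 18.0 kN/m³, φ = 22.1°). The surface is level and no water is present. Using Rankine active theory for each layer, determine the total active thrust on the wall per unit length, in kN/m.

K_a1 = tan²(45°−27.1°/2) = 0.3741; K_a2 = tan²(45°−22.1°/2) = 0.4533.
Layer 1: σ at base = K_a1 γ₁ h₁ = 25.41 kPa; P₁ = ½×25.41×4.3 = 54.64.
Layer 2: σ_v at top = γ₁h₁ = 67.94; σ_h top = K_a2×67.94 = 30.79; σ_h base = K_a2×(67.94+18.0×3.6) = 60.16.
P₂ = ½(30.79+60.16)×3.6 = 163.7. Total P_a = 54.64+163.7 = 218.4 kN/m.

218 kN/m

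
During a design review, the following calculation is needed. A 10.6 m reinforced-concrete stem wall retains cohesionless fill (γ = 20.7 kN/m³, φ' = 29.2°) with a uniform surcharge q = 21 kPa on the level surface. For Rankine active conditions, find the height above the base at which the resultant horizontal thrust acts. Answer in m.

K_a = 0.3442.
Triangular part P₁ = ½K_aγH² = 400.3 at H/3 = 3.533 m; rectangular part P₂ = K_a q H = 76.62 at H/2 = 5.300 m.
ȳ = (P₁·3.533 + P₂·5.300)/(P₁+P₂) = 3.817 m.

3.82 m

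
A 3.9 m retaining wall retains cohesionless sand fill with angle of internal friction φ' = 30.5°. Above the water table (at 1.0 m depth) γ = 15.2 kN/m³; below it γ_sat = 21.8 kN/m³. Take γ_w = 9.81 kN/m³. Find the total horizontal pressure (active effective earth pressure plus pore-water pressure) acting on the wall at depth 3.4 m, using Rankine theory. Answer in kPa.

37.9 kPa

K_a = (1 − sin φ)/(1 + sin φ) = 0.3267.
γ' = 21.8 − 9.81 = 11.99 kN/m³.
Effective vertical stress at 3.4 m: σ'_v = 15.2×1.0 + 11.99×2.40 = 43.98 kPa.
σ'_h = K_a σ'_v = 0.3267 × 43.98 = 14.37 kPa; u = γ_w × 2.40 = 23.54 kPa.
Total σ_h = 14.37 + 23.54 = 37.91 kPa.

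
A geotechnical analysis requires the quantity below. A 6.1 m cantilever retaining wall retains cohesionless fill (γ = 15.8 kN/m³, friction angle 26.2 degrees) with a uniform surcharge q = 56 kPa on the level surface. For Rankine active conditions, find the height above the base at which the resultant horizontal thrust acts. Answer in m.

2.58 m

K_a = 0.3874.
Triangular part P₁ = ½K_aγH² = 113.9 at H/3 = 2.033 m; rectangular part P₂ = K_a q H = 132.3 at H/2 = 3.050 m.
ȳ = (P₁·2.033 + P₂·3.050)/(P₁+P₂) = 2.580 m.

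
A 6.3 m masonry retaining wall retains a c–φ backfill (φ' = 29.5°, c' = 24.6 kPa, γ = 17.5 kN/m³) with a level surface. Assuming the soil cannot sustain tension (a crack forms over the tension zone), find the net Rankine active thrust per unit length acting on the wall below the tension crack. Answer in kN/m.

6.51 kN/m

K_a = 0.3401; √K_a = 0.5832.
Tension-crack depth z_c = 2c/(γ√K_a) = 2×24.6/(17.5×0.5832) = 4.821 m.
σ_a at base = K_a γ H − 2c√K_a = 0.3401×17.5×6.3 − 2×24.6×0.5832 = 8.804 kPa.
P_a = ½ × 8.804 × (H − z_c) = 0.5×8.804×1.479 = 6.511 kN/m.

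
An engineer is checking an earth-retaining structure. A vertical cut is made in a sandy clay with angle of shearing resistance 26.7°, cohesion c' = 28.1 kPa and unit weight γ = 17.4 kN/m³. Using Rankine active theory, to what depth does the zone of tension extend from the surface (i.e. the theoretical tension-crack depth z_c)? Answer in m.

5.24 m

K_a = tan²(45° − 26.7°/2) = 0.3800; √K_a = 0.6164.
The active pressure is zero where K_a γ z = 2c√K_a, so z_c = 2c/(γ√K_a) = 2×28.1/(17.4×0.6164) = 5.240 m.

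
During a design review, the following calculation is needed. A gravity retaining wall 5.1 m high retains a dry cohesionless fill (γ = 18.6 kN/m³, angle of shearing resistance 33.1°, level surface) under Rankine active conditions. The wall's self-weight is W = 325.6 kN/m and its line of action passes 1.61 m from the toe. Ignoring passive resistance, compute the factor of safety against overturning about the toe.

4.34

K_a = tan²(45° − 33.1°/2) = 0.2936.
P_a = ½K_aγH² = 0.5×0.2936×18.6×5.1² = 71.01 kN/m, acting at H/3 = 1.700 m above the base.
Overturning moment M_o = P_a × H/3 = 71.01 × 1.700 = 120.7.
Resisting moment M_r = W × 1.61 = 325.6 × 1.61 = 524.2.
FS_overturning = M_r/M_o = 524.2/120.7 = 4.342.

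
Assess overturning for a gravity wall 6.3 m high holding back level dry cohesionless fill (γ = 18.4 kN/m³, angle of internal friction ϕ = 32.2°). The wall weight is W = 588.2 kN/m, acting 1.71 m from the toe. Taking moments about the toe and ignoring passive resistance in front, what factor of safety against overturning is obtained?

4.30

K_a = tan²(45° − 32.2°/2) = 0.3047.
P_a = ½K_aγH² = 0.5×0.3047×18.4×6.3² = 111.3 kN/m, acting at H/3 = 2.100 m above the base.
Overturning moment M_o = P_a × H/3 = 111.3 × 2.100 = 233.7.
Resisting moment M_r = W × 1.71 = 588.2 × 1.71 = 1006.
FS_overturning = M_r/M_o = 1006/233.7 = 4.304.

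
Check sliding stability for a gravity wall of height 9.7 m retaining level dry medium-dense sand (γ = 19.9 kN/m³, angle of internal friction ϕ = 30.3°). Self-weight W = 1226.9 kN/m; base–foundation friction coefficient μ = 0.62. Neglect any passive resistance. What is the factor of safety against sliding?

2.47

K_a = tan²(45° − 30.3°/2) = 0.3293.
P_a = ½K_aγH² = 0.5×0.3293×19.9×9.7² = 308.3 kN/m, acting at H/3 = 3.233 m above the base.
FS_sliding = μW / P_a = 0.62×1226.9 / 308.3 = 2.467.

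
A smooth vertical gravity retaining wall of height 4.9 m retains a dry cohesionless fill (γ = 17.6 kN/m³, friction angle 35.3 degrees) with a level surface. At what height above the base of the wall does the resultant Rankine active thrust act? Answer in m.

1.63 m

K_a = 0.2675.
The pressure distribution is triangular, so the resultant acts at H/3 above the base = 4.9/3 = 1.633 m.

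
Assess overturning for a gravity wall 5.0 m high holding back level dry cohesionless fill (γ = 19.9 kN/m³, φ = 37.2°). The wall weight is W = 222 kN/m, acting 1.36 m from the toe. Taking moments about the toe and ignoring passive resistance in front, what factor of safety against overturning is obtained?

2.96

K_a = tan²(45° − 37.2°/2) = 0.2464.
P_a = ½K_aγH² = 0.5×0.2464×19.9×5.0² = 61.30 kN/m, acting at H/3 = 1.667 m above the base.
Overturning moment M_o = P_a × H/3 = 61.30 × 1.667 = 102.2.
Resisting moment M_r = W × 1.36 = 222 × 1.36 = 301.9.
FS_overturning = M_r/M_o = 301.9/102.2 = 2.955.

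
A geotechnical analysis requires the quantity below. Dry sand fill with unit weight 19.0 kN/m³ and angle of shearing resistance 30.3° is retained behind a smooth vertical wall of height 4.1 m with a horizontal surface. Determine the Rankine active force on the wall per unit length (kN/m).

52.6 kN/m

K_a = tan²(45° − φ/2) = 0.3293.
P_a = ½ K_a γ H² = 0.5 × 0.3293 × 19.0 × 4.1² = 52.59 kN/m.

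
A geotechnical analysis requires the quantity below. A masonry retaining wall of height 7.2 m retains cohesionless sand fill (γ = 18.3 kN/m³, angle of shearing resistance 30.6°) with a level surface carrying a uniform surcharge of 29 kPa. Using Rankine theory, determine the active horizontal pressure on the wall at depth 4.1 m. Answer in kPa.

K_a = (1 − sin φ)/(1 + sin φ) = 0.3253.
σ_v = γz + q = 18.3 × 4.1 + 29 = 104.0 kPa.
σ_h = K_a σ_v = 0.3253 × 104.0 = 33.85 kPa.

33.8 kPa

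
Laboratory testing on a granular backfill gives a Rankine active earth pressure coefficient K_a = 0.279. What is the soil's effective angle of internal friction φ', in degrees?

34.3°

K_a = tan²(45° − φ/2) ⇒ 45° − φ/2 = arctan(√0.279) = 27.84°.
φ = 2(45° − 27.84°) = 34.31°.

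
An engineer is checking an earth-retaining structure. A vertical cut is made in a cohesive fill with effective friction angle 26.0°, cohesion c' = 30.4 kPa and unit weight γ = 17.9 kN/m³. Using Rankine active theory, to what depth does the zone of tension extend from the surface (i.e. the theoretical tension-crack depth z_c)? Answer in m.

K_a = tan²(45° − 26.0°/2) = 0.3905; √K_a = 0.6249.
The active pressure is zero where K_a γ z = 2c√K_a, so z_c = 2c/(γ√K_a) = 2×30.4/(17.9×0.6249) = 5.436 m.

5.44 m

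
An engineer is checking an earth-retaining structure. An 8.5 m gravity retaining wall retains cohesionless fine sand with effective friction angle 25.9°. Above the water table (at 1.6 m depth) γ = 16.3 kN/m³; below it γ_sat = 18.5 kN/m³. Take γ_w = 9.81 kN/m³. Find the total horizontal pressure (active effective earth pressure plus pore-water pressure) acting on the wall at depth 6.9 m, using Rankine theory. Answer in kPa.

K_a = (1 − sin φ)/(1 + sin φ) = 0.3920.
γ' = 18.5 − 9.81 = 8.690 kN/m³.
Effective vertical stress at 6.9 m: σ'_v = 16.3×1.6 + 8.690×5.30 = 72.14 kPa.
σ'_h = K_a σ'_v = 0.3920 × 72.14 = 28.28 kPa; u = γ_w × 5.30 = 51.99 kPa.
Total σ_h = 28.28 + 51.99 = 80.27 kPa.

80.3 kPa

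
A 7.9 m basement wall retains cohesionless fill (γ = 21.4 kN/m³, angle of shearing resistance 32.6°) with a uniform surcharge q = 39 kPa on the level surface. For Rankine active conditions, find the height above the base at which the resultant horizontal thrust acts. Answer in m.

3.05 m

K_a = 0.2997.
Triangular part P₁ = ½K_aγH² = 200.2 at H/3 = 2.633 m; rectangular part P₂ = K_a q H = 92.35 at H/2 = 3.950 m.
ȳ = (P₁·2.633 + P₂·3.950)/(P₁+P₂) = 3.049 m.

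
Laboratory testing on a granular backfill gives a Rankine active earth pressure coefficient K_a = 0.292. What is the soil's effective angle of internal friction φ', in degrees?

K_a = tan²(45° − φ/2) ⇒ 45° − φ/2 = arctan(√0.292) = 28.39°.
φ = 2(45° − 28.39°) = 33.23°.

33.2°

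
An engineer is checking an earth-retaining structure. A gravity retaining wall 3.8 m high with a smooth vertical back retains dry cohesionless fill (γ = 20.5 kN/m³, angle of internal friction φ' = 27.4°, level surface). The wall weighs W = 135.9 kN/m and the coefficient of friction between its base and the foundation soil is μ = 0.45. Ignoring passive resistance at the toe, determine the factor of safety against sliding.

1.12

K_a = tan²(45° − 27.4°/2) = 0.3697.
P_a = ½K_aγH² = 0.5×0.3697×20.5×3.8² = 54.72 kN/m, acting at H/3 = 1.267 m above the base.
FS_sliding = μW / P_a = 0.45×135.9 / 54.72 = 1.118.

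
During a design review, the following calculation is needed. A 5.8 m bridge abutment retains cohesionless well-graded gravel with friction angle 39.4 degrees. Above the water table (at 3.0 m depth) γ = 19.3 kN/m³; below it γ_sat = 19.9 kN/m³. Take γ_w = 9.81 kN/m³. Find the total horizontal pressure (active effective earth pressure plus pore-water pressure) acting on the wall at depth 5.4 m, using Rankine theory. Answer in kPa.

K_a = (1 − sin φ)/(1 + sin φ) = 0.2234.
γ' = 19.9 − 9.81 = 10.09 kN/m³.
Effective vertical stress at 5.4 m: σ'_v = 19.3×3.0 + 10.09×2.40 = 82.12 kPa.
σ'_h = K_a σ'_v = 0.2234 × 82.12 = 18.35 kPa; u = γ_w × 2.40 = 23.54 kPa.
Total σ_h = 18.35 + 23.54 = 41.89 kPa.

41.9 kPa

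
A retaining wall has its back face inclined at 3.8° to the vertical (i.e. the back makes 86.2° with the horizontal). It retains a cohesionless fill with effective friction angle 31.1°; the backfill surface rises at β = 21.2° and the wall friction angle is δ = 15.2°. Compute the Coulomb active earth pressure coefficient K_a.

K_a = sin²(α+φ) / [sin²α · sin(α−δ) · (1 + √{sin(φ+δ)sin(φ−β) / (sin(α−δ)sin(α+β))})²].
With α = 86.2°, φ = 31.1°, δ = 15.2°, β = 21.2°: K_a = 0.4462.

0.446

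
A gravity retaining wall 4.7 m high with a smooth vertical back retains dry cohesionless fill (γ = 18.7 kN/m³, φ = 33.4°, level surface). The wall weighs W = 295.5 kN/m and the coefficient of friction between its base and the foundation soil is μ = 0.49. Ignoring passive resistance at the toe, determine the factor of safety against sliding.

K_a = tan²(45° − 33.4°/2) = 0.2899.
P_a = ½K_aγH² = 0.5×0.2899×18.7×4.7² = 59.88 kN/m, acting at H/3 = 1.567 m above the base.
FS_sliding = μW / P_a = 0.49×295.5 / 59.88 = 2.418.

2.42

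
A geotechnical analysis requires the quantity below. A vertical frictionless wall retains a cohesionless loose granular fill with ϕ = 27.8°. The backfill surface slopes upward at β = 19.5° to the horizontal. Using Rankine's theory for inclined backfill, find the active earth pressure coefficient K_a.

K_a = cos β · (cos β − √(cos²β − cos²φ)) / (cos β + √(cos²β − cos²φ)).
cos β = 0.9426, cos φ = 0.8846, √(cos²β − cos²φ) = 0.3257.
K_a = 0.9426 × (0.9426 − 0.3257)/(0.9426 + 0.3257) = 0.4585.

0.459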